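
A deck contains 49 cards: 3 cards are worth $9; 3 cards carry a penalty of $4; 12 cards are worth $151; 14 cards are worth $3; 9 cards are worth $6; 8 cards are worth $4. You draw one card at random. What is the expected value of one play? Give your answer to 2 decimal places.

E[payout] = (3/49)·9 + (3/49)·(-4) + (12/49)·151 + (14/49)·3 + (9/49)·6 + (8/49)·4 = 1955/49
≈ $39.90

$39.90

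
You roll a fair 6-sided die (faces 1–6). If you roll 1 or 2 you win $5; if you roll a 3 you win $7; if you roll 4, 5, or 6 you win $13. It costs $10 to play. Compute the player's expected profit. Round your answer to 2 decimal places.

E[payout] = (1/3)·5 + (1/6)·7 + (1/2)·13 = 28/3
Expected profit = 28/3 − 10 = -2/3 ≈ -$0.67

-$0.67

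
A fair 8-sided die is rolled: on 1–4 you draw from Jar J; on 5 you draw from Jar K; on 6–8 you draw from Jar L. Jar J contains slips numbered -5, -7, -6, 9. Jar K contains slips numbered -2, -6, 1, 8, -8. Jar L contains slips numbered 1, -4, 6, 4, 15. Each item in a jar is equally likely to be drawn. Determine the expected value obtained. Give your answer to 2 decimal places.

E[X | Jar J] = (-5 − 7 − 6 + 9)/4 = -9/4
E[X | Jar K] = (-2 − 6 + 1 + 8 − 8)/5 = -7/5
E[X | Jar L] = (1 − 4 + 6 + 4 + 15)/5 = 22/5
E[X] = (1/2)·(-9/4) + (1/8)·(-7/5) + (3/8)·22/5 = 7/20 ≈ 0.35

0.35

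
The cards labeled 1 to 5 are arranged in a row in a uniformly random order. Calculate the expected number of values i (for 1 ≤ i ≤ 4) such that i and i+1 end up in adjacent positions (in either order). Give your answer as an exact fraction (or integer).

For each i ∈ {1,…,4}, let Xᵢ = 1 if i and i+1 are adjacent. P(Xᵢ=1) = 2·(5−1)!/5! = 2/5.
By linearity, E[ΣXᵢ] = (4)·(2/5) = 8/5.

8/5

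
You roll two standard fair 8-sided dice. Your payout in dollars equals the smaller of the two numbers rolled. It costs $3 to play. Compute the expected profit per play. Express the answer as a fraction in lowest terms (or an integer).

3/16 dollars

Distribution of the smaller of the two numbers rolled: 1 w.p. 15/64, 2 w.p. 13/64, 3 w.p. 11/64, 4 w.p. 9/64, 5 w.p. 7/64, 6 w.p. 5/64, …
E[payout] = (15/64)·1 + (13/64)·2 + (11/64)·3 + (9/64)·4 + (7/64)·5 + (5/64)·6 + (3/64)·7 + (1/64)·8 = 51/16
Expected profit = 51/16 − 3 = 3/16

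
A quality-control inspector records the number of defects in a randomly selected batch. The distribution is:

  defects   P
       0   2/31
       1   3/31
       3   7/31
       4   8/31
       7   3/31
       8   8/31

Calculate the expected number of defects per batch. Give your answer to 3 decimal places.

E[X] = (2/31)·0 + (3/31)·1 + (7/31)·3 + (8/31)·4 + (3/31)·7 + (8/31)·8
     = 141/31 ≈ 4.548

4.548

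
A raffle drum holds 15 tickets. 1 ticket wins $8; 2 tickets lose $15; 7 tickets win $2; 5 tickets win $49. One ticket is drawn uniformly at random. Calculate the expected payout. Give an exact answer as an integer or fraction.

E[payout] = (1/15)·8 + (2/15)·(-15) + (7/15)·2 + (5/15)·49 = 79/5

79/5 dollars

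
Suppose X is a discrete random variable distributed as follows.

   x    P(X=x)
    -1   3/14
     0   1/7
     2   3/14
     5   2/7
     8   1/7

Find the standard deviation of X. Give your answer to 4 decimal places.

E[X] = 39/14, E[X²] = 243/14
Var(X) = E[X²] − (E[X])² = 243/14 − 1521/196 = 1881/196
SD(X) = √(1881/196) ≈ 3.0979

3.0979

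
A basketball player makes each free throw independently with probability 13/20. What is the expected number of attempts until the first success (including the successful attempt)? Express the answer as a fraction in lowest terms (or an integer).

20/13

For a geometric distribution, E[trials] = 1/p = 1/(13/20) = 20/13.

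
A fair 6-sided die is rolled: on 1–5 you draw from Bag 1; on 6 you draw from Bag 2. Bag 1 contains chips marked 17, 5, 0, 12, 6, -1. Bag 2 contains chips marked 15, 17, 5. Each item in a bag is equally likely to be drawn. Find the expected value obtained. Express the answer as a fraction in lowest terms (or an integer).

E[X | Bag 1] = (17 + 5 + 0 + 12 + 6 − 1)/6 = 13/2
E[X | Bag 2] = (15 + 17 + 5)/3 = 37/3
E[X] = (5/6)·13/2 + (1/6)·37/3 = 269/36

269/36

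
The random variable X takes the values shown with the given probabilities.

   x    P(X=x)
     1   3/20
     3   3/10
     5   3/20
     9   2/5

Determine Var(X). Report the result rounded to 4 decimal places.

9.8400

E[X] = (3/20)·1 + (3/10)·3 + (3/20)·5 + (2/5)·9 = 27/5
E[X²] = (3/20)·1 + (3/10)·9 + (3/20)·25 + (2/5)·81 = 39
Var(X) = 39 − (27/5)² = 246/25 ≈ 9.8400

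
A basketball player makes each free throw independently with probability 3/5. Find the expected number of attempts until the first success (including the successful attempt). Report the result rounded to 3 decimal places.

For a geometric distribution, E[trials] = 1/p = 1/(3/5) = 5/3.
≈ 1.667

1.667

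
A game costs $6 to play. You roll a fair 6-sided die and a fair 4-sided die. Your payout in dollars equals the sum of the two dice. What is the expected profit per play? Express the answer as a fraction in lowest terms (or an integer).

$0

Distribution of the sum of the two dice: 2 w.p. 1/24, 3 w.p. 1/12, 4 w.p. 1/8, 5 w.p. 1/6, 6 w.p. 1/6, 7 w.p. 1/6, …
E[payout] = (1/24)·2 + (1/12)·3 + (1/8)·4 + (1/6)·5 + (1/6)·6 + (1/6)·7 + (1/8)·8 + (1/12)·9 + (1/24)·10 = 6
Expected profit = 6 − 6 = 0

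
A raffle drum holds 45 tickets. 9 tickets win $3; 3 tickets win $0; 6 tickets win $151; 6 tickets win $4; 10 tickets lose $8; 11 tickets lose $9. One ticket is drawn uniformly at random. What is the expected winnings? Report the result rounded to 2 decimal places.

$17.29

E[payout] = (9/45)·3 + (3/45)·0 + (6/45)·151 + (6/45)·4 + (10/45)·(-8) + (11/45)·(-9) = 778/45
≈ $17.29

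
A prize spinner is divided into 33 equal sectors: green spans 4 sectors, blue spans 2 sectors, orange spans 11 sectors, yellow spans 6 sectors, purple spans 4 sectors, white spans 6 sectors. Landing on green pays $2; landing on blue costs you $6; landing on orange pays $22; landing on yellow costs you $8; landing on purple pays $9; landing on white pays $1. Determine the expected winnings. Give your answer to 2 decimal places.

E[payout] = (4/33)·2 + (2/33)·(-6) + (11/33)·22 + (6/33)·(-8) + (4/33)·9 + (6/33)·1 = 232/33
≈ $7.03

$7.03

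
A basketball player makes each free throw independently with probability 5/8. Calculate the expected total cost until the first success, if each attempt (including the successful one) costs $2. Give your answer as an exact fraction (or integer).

E[#attempts] = 1/p = 8/5; E[cost] = 2·8/5 = 16/5.

16/5 dollars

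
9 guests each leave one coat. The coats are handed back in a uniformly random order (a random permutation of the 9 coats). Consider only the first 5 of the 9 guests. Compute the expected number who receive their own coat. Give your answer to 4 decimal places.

Let Xᵢ = 1 if person i gets their own coat. For each i, P(Xᵢ=1) = 1/9.
By linearity of expectation, E[X₁+…+X_5] = 5·(1/9) = 5/9.
≈ 0.5556

0.5556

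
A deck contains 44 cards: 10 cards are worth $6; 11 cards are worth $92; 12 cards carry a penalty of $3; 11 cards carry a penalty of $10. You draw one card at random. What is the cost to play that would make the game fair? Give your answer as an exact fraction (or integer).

463/22 dollars

E[payout] = (10/44)·6 + (11/44)·92 + (12/44)·(-3) + (11/44)·(-10) = 463/22
Fair fee = E[payout] = 463/22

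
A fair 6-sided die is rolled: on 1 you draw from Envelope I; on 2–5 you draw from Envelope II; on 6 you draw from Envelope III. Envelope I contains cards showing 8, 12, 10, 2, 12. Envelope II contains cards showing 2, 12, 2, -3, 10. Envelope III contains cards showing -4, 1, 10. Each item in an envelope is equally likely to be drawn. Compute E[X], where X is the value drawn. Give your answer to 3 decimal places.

4.922

E[X | Envelope I] = (8 + 12 + 10 + 2 + 12)/5 = 44/5
E[X | Envelope II] = (2 + 12 + 2 − 3 + 10)/5 = 23/5
E[X | Envelope III] = (-4 + 1 + 10)/3 = 7/3
E[X] = (1/6)·44/5 + (2/3)·23/5 + (1/6)·7/3 = 443/90 ≈ 4.922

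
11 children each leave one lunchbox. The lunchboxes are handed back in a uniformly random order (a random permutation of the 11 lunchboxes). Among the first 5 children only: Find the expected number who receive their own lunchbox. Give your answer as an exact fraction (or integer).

Let Xᵢ = 1 if person i gets their own lunchbox. For each i, P(Xᵢ=1) = 1/11.
By linearity of expectation, E[X₁+…+X_5] = 5·(1/11) = 5/11.

5/11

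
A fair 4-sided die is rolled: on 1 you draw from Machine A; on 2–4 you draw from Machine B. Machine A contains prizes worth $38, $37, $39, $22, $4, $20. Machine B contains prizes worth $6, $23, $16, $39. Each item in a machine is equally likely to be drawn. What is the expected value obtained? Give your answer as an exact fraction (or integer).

E[X | Machine A] = (38 + 37 + 39 + 22 + 4 + 20)/6 = 80/3
E[X | Machine B] = (6 + 23 + 16 + 39)/4 = 21
E[X] = (1/4)·80/3 + (3/4)·21 = 269/12

269/12 dollars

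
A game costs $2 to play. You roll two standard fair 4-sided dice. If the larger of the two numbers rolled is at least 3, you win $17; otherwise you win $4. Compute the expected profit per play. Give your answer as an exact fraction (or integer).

E[payout] = (1/4)·4 + (3/4)·17 = 55/4
Expected profit = 55/4 − 2 = 47/4

47/4 dollars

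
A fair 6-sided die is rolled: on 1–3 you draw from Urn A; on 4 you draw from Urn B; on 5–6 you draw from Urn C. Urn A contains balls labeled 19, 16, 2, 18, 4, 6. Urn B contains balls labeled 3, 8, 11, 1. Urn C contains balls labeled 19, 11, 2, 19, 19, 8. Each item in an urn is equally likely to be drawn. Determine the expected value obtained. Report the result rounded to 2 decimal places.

E[X | Urn A] = (19 + 16 + 2 + 18 + 4 + 6)/6 = 65/6
E[X | Urn B] = (3 + 8 + 11 + 1)/4 = 23/4
E[X | Urn C] = (19 + 11 + 2 + 19 + 19 + 8)/6 = 13
E[X] = (1/2)·65/6 + (1/6)·23/4 + (1/3)·13 = 257/24 ≈ 10.71

10.71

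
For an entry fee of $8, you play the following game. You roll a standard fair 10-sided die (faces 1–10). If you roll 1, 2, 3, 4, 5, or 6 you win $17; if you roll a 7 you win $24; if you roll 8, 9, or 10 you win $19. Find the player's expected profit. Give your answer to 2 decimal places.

$10.30

E[payout] = (3/5)·17 + (3/10)·19 + (1/10)·24 = 183/10
Expected profit = 183/10 − 8 = 103/10 ≈ $10.30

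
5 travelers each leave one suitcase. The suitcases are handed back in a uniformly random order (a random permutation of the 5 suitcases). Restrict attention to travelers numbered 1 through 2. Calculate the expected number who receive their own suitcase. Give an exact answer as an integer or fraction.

2/5

Let Xᵢ = 1 if person i gets their own suitcase. For each i, P(Xᵢ=1) = 1/5.
By linearity of expectation, E[X₁+…+X_2] = 2·(1/5) = 2/5.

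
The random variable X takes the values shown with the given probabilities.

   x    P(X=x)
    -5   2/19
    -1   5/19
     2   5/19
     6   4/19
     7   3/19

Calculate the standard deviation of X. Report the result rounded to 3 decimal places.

E[X] = 40/19, E[X²] = 366/19
Var(X) = E[X²] − (E[X])² = 366/19 − 1600/361 = 5354/361
SD(X) = √(5354/361) ≈ 3.851

3.851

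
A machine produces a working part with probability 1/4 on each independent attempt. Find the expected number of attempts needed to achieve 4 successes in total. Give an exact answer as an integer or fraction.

16

By linearity (sum of 4 independent geometric waits), E[trials] = 4/p = 4/(1/4) = 16.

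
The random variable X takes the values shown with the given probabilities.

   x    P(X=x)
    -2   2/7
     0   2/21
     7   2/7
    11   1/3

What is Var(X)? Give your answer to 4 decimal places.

E[X] = (2/7)·(-2) + (2/21)·0 + (2/7)·7 + (1/3)·11 = 107/21
E[X²] = (2/7)·4 + (2/21)·0 + (2/7)·49 + (1/3)·121 = 1165/21
Var(X) = 1165/21 − (107/21)² = 13016/441 ≈ 29.5147

29.5147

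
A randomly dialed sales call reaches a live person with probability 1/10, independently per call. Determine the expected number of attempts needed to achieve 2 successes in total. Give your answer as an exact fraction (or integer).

By linearity (sum of 2 independent geometric waits), E[trials] = 2/p = 2/(1/10) = 20.

20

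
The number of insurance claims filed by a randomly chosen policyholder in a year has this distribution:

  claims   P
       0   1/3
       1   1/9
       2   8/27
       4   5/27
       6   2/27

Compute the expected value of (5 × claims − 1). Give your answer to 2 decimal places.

E[5x-1] = (1/3)·(-1) + (1/9)·4 + (8/27)·9 + (5/27)·19 + (2/27)·29
     = 76/9 ≈ 8.44

8.44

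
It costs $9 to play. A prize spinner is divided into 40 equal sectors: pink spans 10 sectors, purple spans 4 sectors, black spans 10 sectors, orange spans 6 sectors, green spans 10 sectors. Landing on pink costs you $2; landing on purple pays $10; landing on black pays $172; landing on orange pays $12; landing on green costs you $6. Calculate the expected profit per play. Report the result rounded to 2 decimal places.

$34.80

E[payout] = (10/40)·(-2) + (4/40)·10 + (10/40)·172 + (6/40)·12 + (10/40)·(-6) = 219/5
Expected profit = 219/5 − 9 = 174/5 ≈ $34.80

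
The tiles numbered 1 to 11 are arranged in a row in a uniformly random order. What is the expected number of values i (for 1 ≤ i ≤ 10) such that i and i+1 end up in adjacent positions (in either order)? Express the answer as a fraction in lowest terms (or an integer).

For each i ∈ {1,…,10}, let Xᵢ = 1 if i and i+1 are adjacent. P(Xᵢ=1) = 2·(11−1)!/11! = 2/11.
By linearity, E[ΣXᵢ] = (10)·(2/11) = 20/11.

20/11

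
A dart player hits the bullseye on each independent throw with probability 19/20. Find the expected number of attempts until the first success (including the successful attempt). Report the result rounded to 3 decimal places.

1.053

For a geometric distribution, E[trials] = 1/p = 1/(19/20) = 20/19.
≈ 1.053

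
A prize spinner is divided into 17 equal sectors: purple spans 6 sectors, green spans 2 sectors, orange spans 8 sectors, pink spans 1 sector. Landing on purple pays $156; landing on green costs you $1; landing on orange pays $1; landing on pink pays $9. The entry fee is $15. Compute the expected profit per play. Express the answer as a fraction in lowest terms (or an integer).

E[payout] = (6/17)·156 + (2/17)·(-1) + (8/17)·1 + (1/17)·9 = 951/17
Expected profit = 951/17 − 15 = 696/17

696/17 dollars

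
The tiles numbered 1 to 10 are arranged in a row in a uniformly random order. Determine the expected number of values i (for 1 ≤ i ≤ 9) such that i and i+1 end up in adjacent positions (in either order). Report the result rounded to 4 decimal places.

1.8000

For each i ∈ {1,…,9}, let Xᵢ = 1 if i and i+1 are adjacent. P(Xᵢ=1) = 2·(10−1)!/10! = 2/10.
By linearity, E[ΣXᵢ] = (9)·(2/10) = 9/5.
≈ 1.8000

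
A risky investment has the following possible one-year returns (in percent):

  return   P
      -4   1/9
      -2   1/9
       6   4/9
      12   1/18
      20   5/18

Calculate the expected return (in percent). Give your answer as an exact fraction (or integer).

E[X] = (1/9)·(-4) + (1/9)·(-2) + (4/9)·6 + (1/18)·12 + (5/18)·20
     = 74/9

74/9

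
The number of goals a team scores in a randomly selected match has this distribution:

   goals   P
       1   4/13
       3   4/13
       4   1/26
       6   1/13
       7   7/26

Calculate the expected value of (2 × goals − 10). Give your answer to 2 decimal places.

E[2x-10] = (4/13)·(-8) + (4/13)·(-4) + (1/26)·(-2) + (1/13)·2 + (7/26)·4
     = -33/13 ≈ -2.54

-2.54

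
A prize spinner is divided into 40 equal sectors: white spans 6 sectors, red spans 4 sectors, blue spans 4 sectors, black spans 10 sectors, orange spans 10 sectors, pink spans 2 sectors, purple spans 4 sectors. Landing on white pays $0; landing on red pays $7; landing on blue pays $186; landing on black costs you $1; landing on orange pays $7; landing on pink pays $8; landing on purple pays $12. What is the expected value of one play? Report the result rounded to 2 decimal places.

$22.40

E[payout] = (6/40)·0 + (4/40)·7 + (4/40)·186 + (10/40)·(-1) + (10/40)·7 + (2/40)·8 + (4/40)·12 = 112/5
≈ $22.40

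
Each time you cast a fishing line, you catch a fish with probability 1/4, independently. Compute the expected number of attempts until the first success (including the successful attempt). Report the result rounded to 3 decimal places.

4.000

For a geometric distribution, E[trials] = 1/p = 1/(1/4) = 4.
≈ 4.000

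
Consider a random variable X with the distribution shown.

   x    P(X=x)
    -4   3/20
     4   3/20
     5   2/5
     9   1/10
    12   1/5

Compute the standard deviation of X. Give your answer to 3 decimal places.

E[X] = 53/10, E[X²] = 517/10
Var(X) = E[X²] − (E[X])² = 517/10 − 2809/100 = 2361/100
SD(X) = √(2361/100) ≈ 4.859

4.859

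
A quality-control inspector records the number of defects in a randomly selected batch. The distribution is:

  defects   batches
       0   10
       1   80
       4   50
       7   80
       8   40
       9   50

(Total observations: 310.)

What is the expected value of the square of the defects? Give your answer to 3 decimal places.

36.806

Total = 310, so P(defects=0) = 10/310, etc.
E[X²] = (1/31)·0 + (8/31)·1 + (5/31)·16 + (8/31)·49 + (4/31)·64 + (5/31)·81
     = 1141/31 ≈ 36.806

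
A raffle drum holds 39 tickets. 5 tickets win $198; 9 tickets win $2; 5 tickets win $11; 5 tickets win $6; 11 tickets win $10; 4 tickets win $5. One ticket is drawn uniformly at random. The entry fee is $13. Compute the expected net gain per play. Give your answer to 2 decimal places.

$18.36

E[payout] = (5/39)·198 + (9/39)·2 + (5/39)·11 + (5/39)·6 + (11/39)·10 + (4/39)·5 = 1223/39
Expected profit = 1223/39 − 13 = 716/39 ≈ $18.36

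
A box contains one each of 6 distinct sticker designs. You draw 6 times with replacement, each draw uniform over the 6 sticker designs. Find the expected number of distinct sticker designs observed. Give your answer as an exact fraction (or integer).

31031/7776

Let Xⱼ=1 if type j appears at least once. P(Xⱼ=1) = 1 − ((6−1)/6)^6 = 31031/46656.
E[#distinct] = 6·31031/46656 = 31031/7776.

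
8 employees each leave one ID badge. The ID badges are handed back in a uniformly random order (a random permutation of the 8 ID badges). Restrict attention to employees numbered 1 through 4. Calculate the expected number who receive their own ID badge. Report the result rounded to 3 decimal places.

0.500

Let Xᵢ = 1 if person i gets their own ID badge. For each i, P(Xᵢ=1) = 1/8.
By linearity of expectation, E[X₁+…+X_4] = 4·(1/8) = 1/2.
≈ 0.500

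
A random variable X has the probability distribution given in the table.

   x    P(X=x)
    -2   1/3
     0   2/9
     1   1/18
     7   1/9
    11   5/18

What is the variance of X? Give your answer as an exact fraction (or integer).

2435/81

E[X] = (1/3)·(-2) + (2/9)·0 + (1/18)·1 + (1/9)·7 + (5/18)·11 = 29/9
E[X²] = (1/3)·4 + (2/9)·0 + (1/18)·1 + (1/9)·49 + (5/18)·121 = 364/9
Var(X) = 364/9 − (29/9)² = 2435/81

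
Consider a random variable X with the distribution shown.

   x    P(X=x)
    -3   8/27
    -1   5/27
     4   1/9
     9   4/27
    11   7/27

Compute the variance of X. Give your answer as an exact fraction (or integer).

E[X] = (8/27)·(-3) + (5/27)·(-1) + (1/9)·4 + (4/27)·9 + (7/27)·11 = 32/9
E[X²] = (8/27)·9 + (5/27)·1 + (1/9)·16 + (4/27)·81 + (7/27)·121 = 48
Var(X) = 48 − (32/9)² = 2864/81

2864/81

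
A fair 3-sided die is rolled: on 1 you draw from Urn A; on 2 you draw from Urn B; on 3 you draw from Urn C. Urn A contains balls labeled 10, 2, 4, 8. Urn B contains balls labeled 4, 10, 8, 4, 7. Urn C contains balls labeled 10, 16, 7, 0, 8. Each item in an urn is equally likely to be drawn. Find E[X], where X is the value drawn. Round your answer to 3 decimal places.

E[X | Urn A] = (10 + 2 + 4 + 8)/4 = 6
E[X | Urn B] = (4 + 10 + 8 + 4 + 7)/5 = 33/5
E[X | Urn C] = (10 + 16 + 7 + 0 + 8)/5 = 41/5
E[X] = (1/3)·6 + (1/3)·33/5 + (1/3)·41/5 = 104/15 ≈ 6.933

6.933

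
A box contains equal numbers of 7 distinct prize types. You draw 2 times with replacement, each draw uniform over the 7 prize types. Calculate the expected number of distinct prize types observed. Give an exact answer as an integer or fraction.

Let Xⱼ=1 if type j appears at least once. P(Xⱼ=1) = 1 − ((7−1)/7)^2 = 13/49.
E[#distinct] = 7·13/49 = 13/7.

13/7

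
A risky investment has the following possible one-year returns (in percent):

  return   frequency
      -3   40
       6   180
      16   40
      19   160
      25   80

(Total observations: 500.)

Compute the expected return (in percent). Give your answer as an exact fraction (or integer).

332/25

Total = 500, so P(return=-3) = 40/500, etc.
E[X] = (2/25)·(-3) + (9/25)·6 + (2/25)·16 + (8/25)·19 + (4/25)·25
     = 332/25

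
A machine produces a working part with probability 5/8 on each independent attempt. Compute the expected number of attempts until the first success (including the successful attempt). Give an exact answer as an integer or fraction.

8/5

For a geometric distribution, E[trials] = 1/p = 1/(5/8) = 8/5.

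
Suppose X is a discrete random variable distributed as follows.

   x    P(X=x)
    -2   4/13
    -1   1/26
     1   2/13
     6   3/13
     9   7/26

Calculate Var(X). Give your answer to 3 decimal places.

E[X] = (4/13)·(-2) + (1/26)·(-1) + (2/13)·1 + (3/13)·6 + (7/26)·9 = 43/13
E[X²] = (4/13)·4 + (1/26)·1 + (2/13)·1 + (3/13)·36 + (7/26)·81 = 410/13
Var(X) = 410/13 − (43/13)² = 3481/169 ≈ 20.598

20.598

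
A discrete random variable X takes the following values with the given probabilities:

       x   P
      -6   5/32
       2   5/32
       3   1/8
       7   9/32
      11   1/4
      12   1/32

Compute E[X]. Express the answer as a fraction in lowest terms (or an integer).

E[X] = (5/32)·(-6) + (5/32)·2 + (1/8)·3 + (9/32)·7 + (1/4)·11 + (1/32)·12
     = 155/32

155/32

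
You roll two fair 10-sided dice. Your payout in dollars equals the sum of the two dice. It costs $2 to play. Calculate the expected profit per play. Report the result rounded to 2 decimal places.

$9.00

Distribution of the sum of the two dice: 2 w.p. 1/100, 3 w.p. 1/50, 4 w.p. 3/100, 5 w.p. 1/25, 6 w.p. 1/20, 7 w.p. 3/50, …
E[payout] = (1/100)·2 + (1/50)·3 + (3/100)·4 + (1/25)·5 + (1/20)·6 + (3/50)·7 + (7/100)·8 + (2/25)·9 + (9/100)·10 + (1/10)·11 + (9/100)·12 + (2/25)·13 + (7/100)·14 + (3/50)·15 + (1/20)·16 + (1/25)·17 + (3/100)·18 + (1/50)·19 + (1/100)·20 = 11
Expected profit = 11 − 2 = 9 ≈ $9.00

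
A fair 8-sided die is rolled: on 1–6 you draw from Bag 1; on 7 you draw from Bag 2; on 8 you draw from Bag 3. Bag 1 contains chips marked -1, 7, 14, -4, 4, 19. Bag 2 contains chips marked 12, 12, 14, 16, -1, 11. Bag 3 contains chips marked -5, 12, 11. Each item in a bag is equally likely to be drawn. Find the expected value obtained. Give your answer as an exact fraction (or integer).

167/24

E[X | Bag 1] = (-1 + 7 + 14 − 4 + 4 + 19)/6 = 13/2
E[X | Bag 2] = (12 + 12 + 14 + 16 − 1 + 11)/6 = 32/3
E[X | Bag 3] = (-5 + 12 + 11)/3 = 6
E[X] = (3/4)·13/2 + (1/8)·32/3 + (1/8)·6 = 167/24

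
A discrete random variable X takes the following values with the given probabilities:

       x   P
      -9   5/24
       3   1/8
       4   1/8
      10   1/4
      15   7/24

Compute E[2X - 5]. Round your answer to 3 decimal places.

6.750

E[2x-5] = (5/24)·(-23) + (1/8)·1 + (1/8)·3 + (1/4)·15 + (7/24)·25
     = 27/4 ≈ 6.750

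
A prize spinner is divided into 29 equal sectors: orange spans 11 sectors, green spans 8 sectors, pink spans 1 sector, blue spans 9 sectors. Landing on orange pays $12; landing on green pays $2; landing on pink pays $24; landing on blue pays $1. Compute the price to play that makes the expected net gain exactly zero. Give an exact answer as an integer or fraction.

E[payout] = (11/29)·12 + (8/29)·2 + (1/29)·24 + (9/29)·1 = 181/29
Fair fee = E[payout] = 181/29

181/29 dollars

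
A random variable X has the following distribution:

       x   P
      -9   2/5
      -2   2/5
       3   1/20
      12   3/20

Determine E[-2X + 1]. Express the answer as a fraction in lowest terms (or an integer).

59/10

E[-2x+1] = (2/5)·19 + (2/5)·5 + (1/20)·(-5) + (3/20)·(-23)
     = 59/10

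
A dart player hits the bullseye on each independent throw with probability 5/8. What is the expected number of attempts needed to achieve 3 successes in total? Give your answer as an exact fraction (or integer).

24/5

By linearity (sum of 3 independent geometric waits), E[trials] = 3/p = 3/(5/8) = 24/5.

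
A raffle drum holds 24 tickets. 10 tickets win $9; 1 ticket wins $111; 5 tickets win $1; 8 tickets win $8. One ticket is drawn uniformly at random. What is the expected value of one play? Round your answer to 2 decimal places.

$11.25

E[payout] = (10/24)·9 + (1/24)·111 + (5/24)·1 + (8/24)·8 = 45/4
≈ $11.25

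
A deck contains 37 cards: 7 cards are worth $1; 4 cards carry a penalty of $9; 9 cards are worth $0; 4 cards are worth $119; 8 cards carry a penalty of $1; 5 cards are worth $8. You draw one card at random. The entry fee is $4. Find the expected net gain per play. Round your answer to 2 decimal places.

$8.95

E[payout] = (7/37)·1 + (4/37)·(-9) + (9/37)·0 + (4/37)·119 + (8/37)·(-1) + (5/37)·8 = 479/37
Expected profit = 479/37 − 4 = 331/37 ≈ $8.95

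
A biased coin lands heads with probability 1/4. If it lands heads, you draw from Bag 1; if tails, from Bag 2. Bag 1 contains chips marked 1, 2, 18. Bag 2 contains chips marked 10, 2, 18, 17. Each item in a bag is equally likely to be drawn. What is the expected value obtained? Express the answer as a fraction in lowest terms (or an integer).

169/16

E[X | Bag 1] = (1 + 2 + 18)/3 = 7
E[X | Bag 2] = (10 + 2 + 18 + 17)/4 = 47/4
E[X] = (1/4)·7 + (3/4)·47/4 = 169/16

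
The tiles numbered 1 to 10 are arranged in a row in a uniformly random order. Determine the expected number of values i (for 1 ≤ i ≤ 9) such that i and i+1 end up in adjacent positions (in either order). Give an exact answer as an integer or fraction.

9/5

For each i ∈ {1,…,9}, let Xᵢ = 1 if i and i+1 are adjacent. P(Xᵢ=1) = 2·(10−1)!/10! = 2/10.
By linearity, E[ΣXᵢ] = (9)·(2/10) = 9/5.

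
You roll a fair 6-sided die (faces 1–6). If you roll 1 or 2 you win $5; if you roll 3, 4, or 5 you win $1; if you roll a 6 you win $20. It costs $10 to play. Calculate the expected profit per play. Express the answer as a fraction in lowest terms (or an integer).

E[payout] = (1/2)·1 + (1/3)·5 + (1/6)·20 = 11/2
Expected profit = 11/2 − 10 = -9/2

-9/2 dollars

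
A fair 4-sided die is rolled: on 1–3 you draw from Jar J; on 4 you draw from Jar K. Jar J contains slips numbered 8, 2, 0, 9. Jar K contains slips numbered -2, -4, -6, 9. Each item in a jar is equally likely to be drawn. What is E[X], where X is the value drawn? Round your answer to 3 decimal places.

3.375

E[X | Jar J] = (8 + 2 + 0 + 9)/4 = 19/4
E[X | Jar K] = (-2 − 4 − 6 + 9)/4 = -3/4
E[X] = (3/4)·19/4 + (1/4)·(-3/4) = 27/8 ≈ 3.375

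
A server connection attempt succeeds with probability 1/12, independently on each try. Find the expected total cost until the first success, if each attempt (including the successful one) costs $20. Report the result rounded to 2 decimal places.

$240.00

E[#attempts] = 1/p = 12; E[cost] = 20·12 = 240.
≈ 240.00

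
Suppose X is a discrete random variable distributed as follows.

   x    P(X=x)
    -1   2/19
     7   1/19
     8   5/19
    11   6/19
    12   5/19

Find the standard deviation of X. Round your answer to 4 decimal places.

E[X] = 9, E[X²] = 1817/19
Var(X) = E[X²] − (E[X])² = 1817/19 − 81 = 278/19
SD(X) = √(278/19) ≈ 3.8251

3.8251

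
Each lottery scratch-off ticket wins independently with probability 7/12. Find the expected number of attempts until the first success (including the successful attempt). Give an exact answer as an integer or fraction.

12/7

For a geometric distribution, E[trials] = 1/p = 1/(7/12) = 12/7.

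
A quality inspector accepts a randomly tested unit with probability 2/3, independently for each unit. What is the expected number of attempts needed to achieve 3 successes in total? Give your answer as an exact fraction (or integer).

9/2

By linearity (sum of 3 independent geometric waits), E[trials] = 3/p = 3/(2/3) = 9/2.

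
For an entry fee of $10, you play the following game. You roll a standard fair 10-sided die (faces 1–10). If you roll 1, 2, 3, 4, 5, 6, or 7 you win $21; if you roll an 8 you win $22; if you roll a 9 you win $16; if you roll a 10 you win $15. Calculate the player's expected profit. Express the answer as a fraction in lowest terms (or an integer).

$10

E[payout] = (1/10)·15 + (1/10)·16 + (7/10)·21 + (1/10)·22 = 20
Expected profit = 20 − 10 = 10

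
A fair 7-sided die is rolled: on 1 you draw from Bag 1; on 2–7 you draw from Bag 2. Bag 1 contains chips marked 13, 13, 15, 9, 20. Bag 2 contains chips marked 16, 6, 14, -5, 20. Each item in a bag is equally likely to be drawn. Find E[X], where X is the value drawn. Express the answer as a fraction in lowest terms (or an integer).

376/35

E[X | Bag 1] = (13 + 13 + 15 + 9 + 20)/5 = 14
E[X | Bag 2] = (16 + 6 + 14 − 5 + 20)/5 = 51/5
E[X] = (1/7)·14 + (6/7)·51/5 = 376/35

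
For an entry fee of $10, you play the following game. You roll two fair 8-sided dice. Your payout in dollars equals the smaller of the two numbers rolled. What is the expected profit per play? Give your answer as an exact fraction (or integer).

Distribution of the smaller of the two numbers rolled: 1 w.p. 15/64, 2 w.p. 13/64, 3 w.p. 11/64, 4 w.p. 9/64, 5 w.p. 7/64, 6 w.p. 5/64, …
E[payout] = (15/64)·1 + (13/64)·2 + (11/64)·3 + (9/64)·4 + (7/64)·5 + (5/64)·6 + (3/64)·7 + (1/64)·8 = 51/16
Expected profit = 51/16 − 10 = -109/16

-109/16 dollars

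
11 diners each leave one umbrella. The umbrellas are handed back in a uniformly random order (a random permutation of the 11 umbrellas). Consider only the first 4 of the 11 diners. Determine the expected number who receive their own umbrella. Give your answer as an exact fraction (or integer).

4/11

Let Xᵢ = 1 if person i gets their own umbrella. For each i, P(Xᵢ=1) = 1/11.
By linearity of expectation, E[X₁+…+X_4] = 4·(1/11) = 4/11.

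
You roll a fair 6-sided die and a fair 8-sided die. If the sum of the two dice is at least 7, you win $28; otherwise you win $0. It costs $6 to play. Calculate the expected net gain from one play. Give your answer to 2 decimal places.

$13.25

E[payout] = (5/16)·0 + (11/16)·28 = 77/4
Expected profit = 77/4 − 6 = 53/4 ≈ $13.25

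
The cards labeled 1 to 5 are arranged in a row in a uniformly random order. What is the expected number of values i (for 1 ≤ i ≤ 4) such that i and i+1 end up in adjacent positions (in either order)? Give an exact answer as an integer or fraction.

8/5

For each i ∈ {1,…,4}, let Xᵢ = 1 if i and i+1 are adjacent. P(Xᵢ=1) = 2·(5−1)!/5! = 2/5.
By linearity, E[ΣXᵢ] = (4)·(2/5) = 8/5.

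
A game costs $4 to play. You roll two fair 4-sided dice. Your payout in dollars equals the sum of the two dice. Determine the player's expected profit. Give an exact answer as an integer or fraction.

Distribution of the sum of the two dice: 2 w.p. 1/16, 3 w.p. 1/8, 4 w.p. 3/16, 5 w.p. 1/4, 6 w.p. 3/16, 7 w.p. 1/8, …
E[payout] = (1/16)·2 + (1/8)·3 + (3/16)·4 + (1/4)·5 + (3/16)·6 + (1/8)·7 + (1/16)·8 = 5
Expected profit = 5 − 4 = 1

$1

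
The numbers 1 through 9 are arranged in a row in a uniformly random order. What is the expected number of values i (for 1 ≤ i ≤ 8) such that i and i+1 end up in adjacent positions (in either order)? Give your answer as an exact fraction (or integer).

16/9

For each i ∈ {1,…,8}, let Xᵢ = 1 if i and i+1 are adjacent. P(Xᵢ=1) = 2·(9−1)!/9! = 2/9.
By linearity, E[ΣXᵢ] = (8)·(2/9) = 16/9.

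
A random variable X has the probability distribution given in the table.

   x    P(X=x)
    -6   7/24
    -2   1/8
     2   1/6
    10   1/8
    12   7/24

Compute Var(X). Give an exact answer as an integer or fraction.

E[X] = (7/24)·(-6) + (1/8)·(-2) + (1/6)·2 + (1/8)·10 + (7/24)·12 = 37/12
E[X²] = (7/24)·36 + (1/8)·4 + (1/6)·4 + (1/8)·100 + (7/24)·144 = 397/6
Var(X) = 397/6 − (37/12)² = 8159/144

8159/144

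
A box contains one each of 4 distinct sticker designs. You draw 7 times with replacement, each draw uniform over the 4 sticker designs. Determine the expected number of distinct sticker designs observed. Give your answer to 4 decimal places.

3.4661

Let Xⱼ=1 if type j appears at least once. P(Xⱼ=1) = 1 − ((4−1)/4)^7 = 14197/16384.
E[#distinct] = 4·14197/16384 = 14197/4096.
≈ 3.4661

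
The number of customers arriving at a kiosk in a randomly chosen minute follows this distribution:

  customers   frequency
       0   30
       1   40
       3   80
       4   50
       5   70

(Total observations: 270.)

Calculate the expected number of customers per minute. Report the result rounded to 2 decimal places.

3.07

Total = 270, so P(customers=0) = 30/270, etc.
E[X] = (1/9)·0 + (4/27)·1 + (8/27)·3 + (5/27)·4 + (7/27)·5
     = 83/27 ≈ 3.07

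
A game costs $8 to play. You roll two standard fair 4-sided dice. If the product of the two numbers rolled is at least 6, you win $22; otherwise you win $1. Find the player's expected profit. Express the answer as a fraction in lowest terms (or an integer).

7/2 dollars

E[payout] = (1/2)·1 + (1/2)·22 = 23/2
Expected profit = 23/2 − 8 = 7/2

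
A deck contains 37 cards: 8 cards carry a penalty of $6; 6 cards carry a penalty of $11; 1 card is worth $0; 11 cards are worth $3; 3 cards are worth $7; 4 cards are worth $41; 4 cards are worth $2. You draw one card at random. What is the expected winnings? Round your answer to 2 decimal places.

$3.03

E[payout] = (8/37)·(-6) + (6/37)·(-11) + (1/37)·0 + (11/37)·3 + (3/37)·7 + (4/37)·41 + (4/37)·2 = 112/37
≈ $3.03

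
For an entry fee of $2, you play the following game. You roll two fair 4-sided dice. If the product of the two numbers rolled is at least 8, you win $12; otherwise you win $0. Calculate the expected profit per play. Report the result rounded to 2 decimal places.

$2.50

E[payout] = (5/8)·0 + (3/8)·12 = 9/2
Expected profit = 9/2 − 2 = 5/2 ≈ $2.50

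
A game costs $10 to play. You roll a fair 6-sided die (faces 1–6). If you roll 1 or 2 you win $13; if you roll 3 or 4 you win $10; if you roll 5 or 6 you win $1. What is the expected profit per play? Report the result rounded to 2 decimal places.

-$2.00

E[payout] = (1/3)·1 + (1/3)·10 + (1/3)·13 = 8
Expected profit = 8 − 10 = -2 ≈ -$2.00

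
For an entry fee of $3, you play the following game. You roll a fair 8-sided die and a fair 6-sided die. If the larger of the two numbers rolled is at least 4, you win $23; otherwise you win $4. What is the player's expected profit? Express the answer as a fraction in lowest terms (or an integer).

E[payout] = (3/16)·4 + (13/16)·23 = 311/16
Expected profit = 311/16 − 3 = 263/16

263/16 dollars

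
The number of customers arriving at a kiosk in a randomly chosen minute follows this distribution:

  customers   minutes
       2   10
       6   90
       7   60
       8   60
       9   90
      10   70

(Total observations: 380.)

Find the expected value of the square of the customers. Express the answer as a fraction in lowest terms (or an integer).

2435/38

Total = 380, so P(customers=2) = 10/380, etc.
E[X²] = (1/38)·4 + (9/38)·36 + (3/19)·49 + (3/19)·64 + (9/38)·81 + (7/38)·100
     = 2435/38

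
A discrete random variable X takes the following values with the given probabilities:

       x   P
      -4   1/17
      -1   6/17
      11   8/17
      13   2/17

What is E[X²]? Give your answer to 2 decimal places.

E[X²] = (1/17)·16 + (6/17)·1 + (8/17)·121 + (2/17)·169
     = 1328/17 ≈ 78.12

78.12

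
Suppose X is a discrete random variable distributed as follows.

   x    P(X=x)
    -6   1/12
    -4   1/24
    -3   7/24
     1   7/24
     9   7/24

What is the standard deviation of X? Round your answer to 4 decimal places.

5.3214

E[X] = 11/8, E[X²] = 725/24
Var(X) = E[X²] − (E[X])² = 725/24 − 121/64 = 5437/192
SD(X) = √(5437/192) ≈ 5.3214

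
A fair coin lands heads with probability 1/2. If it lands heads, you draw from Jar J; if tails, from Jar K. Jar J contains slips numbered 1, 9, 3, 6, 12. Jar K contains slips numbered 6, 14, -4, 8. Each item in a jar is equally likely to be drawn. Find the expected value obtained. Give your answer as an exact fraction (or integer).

61/10

E[X | Jar J] = (1 + 9 + 3 + 6 + 12)/5 = 31/5
E[X | Jar K] = (6 + 14 − 4 + 8)/4 = 6
E[X] = (1/2)·31/5 + (1/2)·6 = 61/10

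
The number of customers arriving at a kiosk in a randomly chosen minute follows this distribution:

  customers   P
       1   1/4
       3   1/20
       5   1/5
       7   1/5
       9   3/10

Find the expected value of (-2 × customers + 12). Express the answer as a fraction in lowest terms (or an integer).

E[-2x+12] = (1/4)·10 + (1/20)·6 + (1/5)·2 + (1/5)·(-2) + (3/10)·(-6)
     = 1

1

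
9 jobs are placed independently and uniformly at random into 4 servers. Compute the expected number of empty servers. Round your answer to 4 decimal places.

Let Xⱼ=1 if server j is empty. P(Xⱼ=1) = ((4-1)/4)^9 = 19683/262144.
By linearity, E[#empty] = 4·19683/262144 = 19683/65536.
≈ 0.3003

0.3003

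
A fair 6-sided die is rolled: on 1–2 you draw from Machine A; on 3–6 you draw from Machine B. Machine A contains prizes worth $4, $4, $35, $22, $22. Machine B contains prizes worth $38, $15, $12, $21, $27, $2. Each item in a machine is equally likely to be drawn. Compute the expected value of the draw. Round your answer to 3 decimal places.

E[X | Machine A] = (4 + 4 + 35 + 22 + 22)/5 = 87/5
E[X | Machine B] = (38 + 15 + 12 + 21 + 27 + 2)/6 = 115/6
E[X] = (1/3)·87/5 + (2/3)·115/6 = 836/45 ≈ 18.578

$18.578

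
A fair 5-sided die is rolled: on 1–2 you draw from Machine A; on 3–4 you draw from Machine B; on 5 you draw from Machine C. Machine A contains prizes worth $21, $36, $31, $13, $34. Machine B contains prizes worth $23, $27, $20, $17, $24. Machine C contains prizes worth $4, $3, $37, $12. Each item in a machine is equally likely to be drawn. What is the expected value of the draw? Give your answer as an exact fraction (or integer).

562/25 dollars

E[X | Machine A] = (21 + 36 + 31 + 13 + 34)/5 = 27
E[X | Machine B] = (23 + 27 + 20 + 17 + 24)/5 = 111/5
E[X | Machine C] = (4 + 3 + 37 + 12)/4 = 14
E[X] = (2/5)·27 + (2/5)·111/5 + (1/5)·14 = 562/25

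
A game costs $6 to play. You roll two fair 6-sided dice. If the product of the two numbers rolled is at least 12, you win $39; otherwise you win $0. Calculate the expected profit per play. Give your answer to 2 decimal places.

$12.42

E[payout] = (19/36)·0 + (17/36)·39 = 221/12
Expected profit = 221/12 − 6 = 149/12 ≈ $12.42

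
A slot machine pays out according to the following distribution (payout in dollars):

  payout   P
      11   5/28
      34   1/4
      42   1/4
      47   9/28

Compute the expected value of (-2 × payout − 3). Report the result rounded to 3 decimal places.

-75.143

E[-2x-3] = (5/28)·(-25) + (1/4)·(-71) + (1/4)·(-87) + (9/28)·(-97)
     = -526/7 ≈ -75.143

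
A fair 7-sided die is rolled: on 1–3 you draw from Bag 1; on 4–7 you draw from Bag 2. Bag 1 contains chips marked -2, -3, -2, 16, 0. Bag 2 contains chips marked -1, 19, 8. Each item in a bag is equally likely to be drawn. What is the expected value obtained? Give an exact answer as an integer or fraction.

601/105

E[X | Bag 1] = (-2 − 3 − 2 + 16 + 0)/5 = 9/5
E[X | Bag 2] = (-1 + 19 + 8)/3 = 26/3
E[X] = (3/7)·9/5 + (4/7)·26/3 = 601/105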